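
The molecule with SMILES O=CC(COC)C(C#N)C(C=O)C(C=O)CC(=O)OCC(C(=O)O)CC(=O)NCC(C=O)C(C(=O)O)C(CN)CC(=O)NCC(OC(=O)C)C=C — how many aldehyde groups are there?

Working along the chain:
  OHC: terminal –CHO: carbonyl C bonded to H and C → aldehyde.
  CH(CH2OCH3): pendant –CH2OCH3: C–O–C linkage → ether.
  CH(CN): pendant –C≡N: nitrile.
  CH(CHO): pendant –CHO: carbonyl C bonded to C and H → aldehyde.
  CH(CHO): pendant –CHO: carbonyl C bonded to C and H → aldehyde.
  CH2COOCH2: –C(=O)–O–C with C on the carbonyl side → ester.
  CH(COOH): pendant –COOH: carbonyl C bonded to C and –OH → carboxylic acid.
  CH2CONHCH2: –C(=O)–N– linkage → amide (the N is not an amine).
  CH(CHO): pendant –CHO: carbonyl C bonded to C and H → aldehyde.
  CH(COOH): pendant –COOH: carbonyl C bonded to C and –OH → carboxylic acid.
  CH(CH2NH2): pendant –CH2NH2: N on sp³ C, no adjacent C=O → amine.
  CH2CONHCH2: –C(=O)–N– linkage → amide (the N is not an amine).
  CH(OCOCH3): pendant –OC(=O)CH3: an acyloxy group → ester.
  CH=CH2: C=C double bond → alkene.
Aldehyde appears at: OHC, CH(CHO), CH(CHO), CH(CHO) → 4.

4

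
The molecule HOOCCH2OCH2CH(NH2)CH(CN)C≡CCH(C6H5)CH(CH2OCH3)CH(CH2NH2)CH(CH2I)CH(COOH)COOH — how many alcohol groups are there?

0

Working along the chain:
  HOOC: –COOH: carbonyl C bonded to –OH and C → carboxylic acid (the –OH is not a separate alcohol).
  CH2OCH2: C–O–C with sp³ carbons on both sides and no adjacent C=O → ether.
  CH(NH2): –NH2 on an sp³ carbon with no adjacent C=O → amine.
  CH(CN): pendant –C≡N: nitrile.
  C≡C: C≡C triple bond → alkyne.
  CH(C6H5): pendant –C6H5: benzene ring → arene.
  CH(CH2OCH3): pendant –CH2OCH3: C–O–C linkage → ether.
  CH(CH2NH2): pendant –CH2NH2: N on sp³ C, no adjacent C=O → amine.
  CH(CH2I): pendant –CH2X: halogen on sp³ carbon → alkyl halide.
  CH(COOH): pendant –COOH: carbonyl C bonded to C and –OH → carboxylic acid.
  COOH: –COOH: carbonyl C bonded to –OH and C → carboxylic acid (the –OH is not a separate alcohol).
No segment is a alcohol: HOOC is carboxylic acid, not alcohol; CH2OCH2 is ether, not alcohol; CH(CH2OCH3) is ether, not alcohol. → 0.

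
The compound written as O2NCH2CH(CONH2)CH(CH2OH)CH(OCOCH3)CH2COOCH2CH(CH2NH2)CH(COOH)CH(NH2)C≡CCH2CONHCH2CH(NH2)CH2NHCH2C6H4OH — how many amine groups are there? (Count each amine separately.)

4

Taking each segment in turn:
  O2NCH2: –NO2 on carbon → nitro group.
  CH(CONH2): pendant –CONH2: carbonyl C bonded to C and N → amide.
  CH(CH2OH): pendant –CH2OH on an sp³ backbone C → alcohol.
  CH(OCOCH3): pendant –OC(=O)CH3: an acyloxy group → ester.
  CH2COOCH2: –C(=O)–O–C with C on the carbonyl side → ester.
  CH(CH2NH2): pendant –CH2NH2: N on sp³ C, no adjacent C=O → amine.
  CH(COOH): pendant –COOH: carbonyl C bonded to C and –OH → carboxylic acid.
  CH(NH2): –NH2 on an sp³ carbon with no adjacent C=O → amine.
  C≡C: C≡C triple bond → alkyne.
  CH2CONHCH2: –C(=O)–N– linkage → amide (the N is not an amine).
  CH(NH2): –NH2 on an sp³ carbon with no adjacent C=O → amine.
  CH2NHCH2: C–N–C with sp³ carbons and no adjacent C=O → amine (secondary).
  C6H4OH: –OH attached directly to an aromatic ring → phenol (not alcohol); the ring itself is an arene.
Amine appears at: CH(CH2NH2), CH(NH2), CH(NH2), CH2NHCH2 → 4.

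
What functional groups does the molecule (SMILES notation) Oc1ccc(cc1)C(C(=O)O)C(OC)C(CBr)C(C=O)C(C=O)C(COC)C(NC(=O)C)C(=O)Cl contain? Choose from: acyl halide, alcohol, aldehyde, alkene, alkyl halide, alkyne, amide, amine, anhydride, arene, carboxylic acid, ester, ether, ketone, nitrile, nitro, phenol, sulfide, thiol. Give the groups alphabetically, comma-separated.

acyl halide, aldehyde, alkyl halide, amide, arene, carboxylic acid, ether, phenol

Taking each segment in turn:
  HOC6H4: –OH attached directly to an aromatic ring → phenol (not alcohol); the ring itself is an arene.
  CH(COOH): pendant –COOH: carbonyl C bonded to C and –OH → carboxylic acid.
  CH(OCH3): pendant –OCH3: C–O–C with sp³ C, no adjacent C=O → ether.
  CH(CH2Br): pendant –CH2X: halogen on sp³ carbon → alkyl halide.
  CH(CHO): pendant –CHO: carbonyl C bonded to C and H → aldehyde.
  CH(CHO): pendant –CHO: carbonyl C bonded to C and H → aldehyde.
  CH(CH2OCH3): pendant –CH2OCH3: C–O–C linkage → ether.
  CH(NHCOCH3): pendant –NHC(=O)CH3: N bonded to a carbonyl → amide (not amine).
  COCl: –C(=O)Cl: carbonyl C bonded to C and to a halogen → acyl halide (not alkyl halide).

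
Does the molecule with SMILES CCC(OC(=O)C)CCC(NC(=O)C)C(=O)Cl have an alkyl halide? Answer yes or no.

Reading the structure from left to right:
  CH(OCOCH3): pendant –OC(=O)CH3: an acyloxy group → ester.
  CH(NHCOCH3): pendant –NHC(=O)CH3: N bonded to a carbonyl → amide (not amine).
  COCl: –C(=O)Cl: carbonyl C bonded to C and to a halogen → acyl halide (not alkyl halide).
In COCl, the halogen is on a carbonyl carbon, which makes it an acyl halide, not an alkyl halide.
The groups actually present are: acyl halide, amide, ester.

no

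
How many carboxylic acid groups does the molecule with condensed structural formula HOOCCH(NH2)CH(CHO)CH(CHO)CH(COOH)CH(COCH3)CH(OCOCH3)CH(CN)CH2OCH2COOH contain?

–COOH: carbonyl C bonded to –OH and C → carboxylic acid (the –OH is not a separate alcohol).
–NH2 on an sp³ carbon with no adjacent C=O → amine.
pendant –CHO: carbonyl C bonded to C and H → aldehyde.
pendant –CHO: carbonyl C bonded to C and H → aldehyde.
pendant –COOH: carbonyl C bonded to C and –OH → carboxylic acid.
pendant –COCH3: carbonyl C bonded to two carbons → ketone.
pendant –OC(=O)CH3: an acyloxy group → ester.
pendant –C≡N: nitrile.
C–O–C with sp³ carbons on both sides and no adjacent C=O → ether.
–COOH: carbonyl C bonded to –OH and C → carboxylic acid (the –OH is not a separate alcohol).
Carboxylic acid appears at: HOOC, CH(COOH), COOH → 3.

3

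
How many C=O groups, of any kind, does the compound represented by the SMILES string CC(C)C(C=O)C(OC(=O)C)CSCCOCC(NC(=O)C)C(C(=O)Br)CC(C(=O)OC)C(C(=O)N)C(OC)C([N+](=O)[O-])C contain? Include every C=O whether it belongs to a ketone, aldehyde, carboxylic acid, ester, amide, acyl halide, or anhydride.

CH(CHO): aldehyde, 1 C=O (running total 1).
CH(OCOCH3): ester, 1 C=O (running total 2).
CH(NHCOCH3): amide, 1 C=O (running total 3).
CH(COBr): acyl halide, 1 C=O (running total 4).
CH(COOCH3): ester, 1 C=O (running total 5).
CH(CONH2): amide, 1 C=O (running total 6).

6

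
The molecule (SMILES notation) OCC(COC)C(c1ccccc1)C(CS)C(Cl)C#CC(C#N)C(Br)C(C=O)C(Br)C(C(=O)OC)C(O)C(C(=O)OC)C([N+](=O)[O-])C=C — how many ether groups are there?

1

Reading the structure from left to right:
  HOCH2: HO– on an sp³ carbon → alcohol.
  CH(CH2OCH3): pendant –CH2OCH3: C–O–C linkage → ether.
  CH(C6H5): pendant –C6H5: benzene ring → arene.
  CH(CH2SH): pendant –CH2SH → thiol.
  CH(Cl): halogen on an sp³ carbon → alkyl halide.
  C≡C: C≡C triple bond → alkyne.
  CH(CN): pendant –C≡N: nitrile.
  CH(Br): halogen on an sp³ carbon → alkyl halide.
  CH(CHO): pendant –CHO: carbonyl C bonded to C and H → aldehyde.
  CH(Br): halogen on an sp³ carbon → alkyl halide.
  CH(COOCH3): pendant –COOCH3: carbonyl C bonded to C and –OCH3 → ester.
  CH(OH): –OH on an sp³ carbon → alcohol (secondary).
  CH(COOCH3): pendant –COOCH3: carbonyl C bonded to C and –OCH3 → ester.
  CH(NO2): –NO2 on an sp³ carbon → nitro (the N=O is not a carbonyl).
  CH=CH2: C=C double bond → alkene.
Ether appears at: CH(CH2OCH3) → 1.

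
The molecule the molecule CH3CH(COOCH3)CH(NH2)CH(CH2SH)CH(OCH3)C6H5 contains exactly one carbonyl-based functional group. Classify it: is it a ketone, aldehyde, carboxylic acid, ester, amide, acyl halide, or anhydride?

The carbonyl is in the CH(COOCH3) segment: pendant –COOCH3: carbonyl C bonded to C and –OCH3 → ester.

ester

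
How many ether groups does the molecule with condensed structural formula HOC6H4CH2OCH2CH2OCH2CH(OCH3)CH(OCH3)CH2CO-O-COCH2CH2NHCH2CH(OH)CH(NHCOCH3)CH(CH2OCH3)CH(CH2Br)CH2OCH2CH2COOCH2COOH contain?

Working along the chain:
  HOC6H4: –OH attached directly to an aromatic ring → phenol (not alcohol); the ring itself is an arene.
  CH2OCH2: C–O–C with sp³ carbons on both sides and no adjacent C=O → ether.
  CH2OCH2: C–O–C with sp³ carbons on both sides and no adjacent C=O → ether.
  CH(OCH3): pendant –OCH3: C–O–C with sp³ C, no adjacent C=O → ether.
  CH(OCH3): pendant –OCH3: C–O–C with sp³ C, no adjacent C=O → ether.
  CH2CO-O-COCH2: two acyl groups sharing one oxygen, –C(=O)–O–C(=O)– → anhydride.
  CH2NHCH2: C–N–C with sp³ carbons and no adjacent C=O → amine (secondary).
  CH(OH): –OH on an sp³ carbon → alcohol (secondary).
  CH(NHCOCH3): pendant –NHC(=O)CH3: N bonded to a carbonyl → amide (not amine).
  CH(CH2OCH3): pendant –CH2OCH3: C–O–C linkage → ether.
  CH(CH2Br): pendant –CH2X: halogen on sp³ carbon → alkyl halide.
  CH2OCH2: C–O–C with sp³ carbons on both sides and no adjacent C=O → ether.
  CH2COOCH2: –C(=O)–O–C with C on the carbonyl side → ester.
  COOH: –COOH: carbonyl C bonded to –OH and C → carboxylic acid (the –OH is not a separate alcohol).
Ether appears at: CH2OCH2, CH2OCH2, CH(OCH3), CH(OCH3), CH(CH2OCH3), CH2OCH2 → 6.

6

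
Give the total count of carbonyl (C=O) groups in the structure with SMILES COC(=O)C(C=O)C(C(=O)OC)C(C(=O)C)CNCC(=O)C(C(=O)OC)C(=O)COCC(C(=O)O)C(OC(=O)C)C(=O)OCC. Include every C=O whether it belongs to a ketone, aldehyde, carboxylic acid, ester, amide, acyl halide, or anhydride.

CH3OOC: ester, 1 C=O (running total 1).
CH(CHO): aldehyde, 1 C=O (running total 2).
CH(COOCH3): ester, 1 C=O (running total 3).
CH(COCH3): ketone, 1 C=O (running total 4).
CO: ketone, 1 C=O (running total 5).
CH(COOCH3): ester, 1 C=O (running total 6).
CO: ketone, 1 C=O (running total 7).
CH(COOH): carboxylic acid, 1 C=O (running total 8).
CH(OCOCH3): ester, 1 C=O (running total 9).
COOCH2CH3: ester, 1 C=O (running total 10).

10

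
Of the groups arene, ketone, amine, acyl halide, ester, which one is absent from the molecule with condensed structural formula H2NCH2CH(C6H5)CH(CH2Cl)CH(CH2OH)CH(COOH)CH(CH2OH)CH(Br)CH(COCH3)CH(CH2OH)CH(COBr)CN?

amine: present (H2NCH2 — –NH2 on an sp³ carbon with no adjacent C=O → amine).
ketone: present (CH(COCH3) — pendant –COCH3: carbonyl C bonded to two carbons → ketone).
acyl halide: present (CH(COBr) — pendant –C(=O)X: carbonyl C bonded to C and halogen → acyl halide).
arene: present (CH(C6H5) — pendant –C6H5: benzene ring → arene).
ester: no segment matches this pattern.

ester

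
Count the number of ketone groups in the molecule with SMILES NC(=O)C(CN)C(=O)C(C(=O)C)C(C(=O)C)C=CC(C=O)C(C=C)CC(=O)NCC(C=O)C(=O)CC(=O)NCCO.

–C(=O)NH2: carbonyl C bonded to C and to N → amide (the N is not a separate amine).
pendant –CH2NH2: N on sp³ C, no adjacent C=O → amine.
–C(=O)– with carbon on both sides → ketone.
pendant –COCH3: carbonyl C bonded to two carbons → ketone.
pendant –COCH3: carbonyl C bonded to two carbons → ketone.
C=C double bond → alkene.
pendant –CHO: carbonyl C bonded to C and H → aldehyde.
pendant –CH=CH2: C=C double bond → alkene.
–C(=O)–N– linkage → amide (the N is not an amine).
pendant –CHO: carbonyl C bonded to C and H → aldehyde.
–C(=O)– with carbon on both sides → ketone.
–C(=O)–N– linkage → amide (the N is not an amine).
–OH on an sp³ carbon → alcohol.
Ketone appears at: CO, CH(COCH3), CH(COCH3), CO → 4.

4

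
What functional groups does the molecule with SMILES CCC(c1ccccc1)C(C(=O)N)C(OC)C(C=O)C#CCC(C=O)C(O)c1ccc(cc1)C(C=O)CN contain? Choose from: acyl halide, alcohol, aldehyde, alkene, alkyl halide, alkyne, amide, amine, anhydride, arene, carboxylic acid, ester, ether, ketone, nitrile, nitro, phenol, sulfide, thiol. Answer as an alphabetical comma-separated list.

alcohol, aldehyde, alkyne, amide, amine, arene, ether

Reading the structure from left to right:
  CH(C6H5): pendant –C6H5: benzene ring → arene.
  CH(CONH2): pendant –CONH2: carbonyl C bonded to C and N → amide.
  CH(OCH3): pendant –OCH3: C–O–C with sp³ C, no adjacent C=O → ether.
  CH(CHO): pendant –CHO: carbonyl C bonded to C and H → aldehyde.
  C≡C: C≡C triple bond → alkyne.
  CH(CHO): pendant –CHO: carbonyl C bonded to C and H → aldehyde.
  CH(OH): –OH on an sp³ carbon → alcohol (secondary).
  C6H4: para-disubstituted benzene ring → arene.
  CH(CHO): pendant –CHO: carbonyl C bonded to C and H → aldehyde.
  CH2NH2: –NH2 on an sp³ carbon with no adjacent C=O → amine.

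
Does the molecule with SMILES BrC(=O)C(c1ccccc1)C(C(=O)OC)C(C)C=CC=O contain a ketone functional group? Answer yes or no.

no

–C(=O)Br: carbonyl C bonded to C and to a halogen → acyl halide (not alkyl halide).
pendant –C6H5: benzene ring → arene.
pendant –COOCH3: carbonyl C bonded to C and –OCH3 → ester.
C=C double bond → alkene.
terminal –CHO: carbonyl C bonded to H and C → aldehyde.
In CH(COOCH3), the C=O is bonded to an –O–C group, which defines an ester, not a ketone. In CHO, the carbonyl carbon carries an H, so it is an aldehyde, not a ketone. In BrCO, the C=O is bonded to a halogen, which defines an acyl halide, not a ketone.
The groups actually present are: acyl halide, aldehyde, alkene, arene, ester.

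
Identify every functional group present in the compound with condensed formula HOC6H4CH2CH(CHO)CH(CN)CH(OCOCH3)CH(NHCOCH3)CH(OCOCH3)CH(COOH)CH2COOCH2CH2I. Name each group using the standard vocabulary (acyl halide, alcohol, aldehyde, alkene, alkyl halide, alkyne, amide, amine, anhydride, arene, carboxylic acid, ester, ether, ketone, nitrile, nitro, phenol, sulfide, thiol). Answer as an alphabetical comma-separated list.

aldehyde, alkyl halide, amide, arene, carboxylic acid, ester, nitrile, phenol

Taking each segment in turn:
  HOC6H4: –OH attached directly to an aromatic ring → phenol (not alcohol); the ring itself is an arene.
  CH(CHO): pendant –CHO: carbonyl C bonded to C and H → aldehyde.
  CH(CN): pendant –C≡N: nitrile.
  CH(OCOCH3): pendant –OC(=O)CH3: an acyloxy group → ester.
  CH(NHCOCH3): pendant –NHC(=O)CH3: N bonded to a carbonyl → amide (not amine).
  CH(OCOCH3): pendant –OC(=O)CH3: an acyloxy group → ester.
  CH(COOH): pendant –COOH: carbonyl C bonded to C and –OH → carboxylic acid.
  CH2COOCH2: –C(=O)–O–C with C on the carbonyl side → ester.
  CH2I: halogen on an sp³ carbon → alkyl halide.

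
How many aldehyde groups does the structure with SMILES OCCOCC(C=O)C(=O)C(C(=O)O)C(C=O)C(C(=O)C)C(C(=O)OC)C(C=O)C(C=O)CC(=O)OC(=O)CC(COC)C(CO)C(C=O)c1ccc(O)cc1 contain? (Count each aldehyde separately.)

5

HO– on an sp³ carbon → alcohol.
C–O–C with sp³ carbons on both sides and no adjacent C=O → ether.
pendant –CHO: carbonyl C bonded to C and H → aldehyde.
–C(=O)– with carbon on both sides → ketone.
pendant –COOH: carbonyl C bonded to C and –OH → carboxylic acid.
pendant –CHO: carbonyl C bonded to C and H → aldehyde.
pendant –COCH3: carbonyl C bonded to two carbons → ketone.
pendant –COOCH3: carbonyl C bonded to C and –OCH3 → ester.
pendant –CHO: carbonyl C bonded to C and H → aldehyde.
pendant –CHO: carbonyl C bonded to C and H → aldehyde.
two acyl groups sharing one oxygen, –C(=O)–O–C(=O)– → anhydride.
pendant –CH2OCH3: C–O–C linkage → ether.
pendant –CH2OH on an sp³ backbone C → alcohol.
pendant –CHO: carbonyl C bonded to C and H → aldehyde.
–OH attached directly to an aromatic ring → phenol (not alcohol); the ring itself is an arene.
Aldehyde appears at: CH(CHO), CH(CHO), CH(CHO), CH(CHO), CH(CHO) → 5.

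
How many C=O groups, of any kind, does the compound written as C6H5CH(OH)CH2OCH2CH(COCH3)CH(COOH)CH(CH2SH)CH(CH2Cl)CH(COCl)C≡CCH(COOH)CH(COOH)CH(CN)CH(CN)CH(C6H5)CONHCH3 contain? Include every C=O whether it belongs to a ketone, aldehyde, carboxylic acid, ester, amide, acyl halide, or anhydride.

CH(COCH3): ketone, 1 C=O (running total 1).
CH(COOH): carboxylic acid, 1 C=O (running total 2).
CH(COCl): acyl halide, 1 C=O (running total 3).
CH(COOH): carboxylic acid, 1 C=O (running total 4).
CH(COOH): carboxylic acid, 1 C=O (running total 5).
CONHCH3: amide, 1 C=O (running total 6).

6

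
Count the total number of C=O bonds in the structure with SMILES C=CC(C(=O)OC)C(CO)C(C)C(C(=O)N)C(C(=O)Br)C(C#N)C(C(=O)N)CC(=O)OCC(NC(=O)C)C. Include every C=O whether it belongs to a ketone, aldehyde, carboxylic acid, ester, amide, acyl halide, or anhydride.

6

CH(COOCH3): ester, 1 C=O (running total 1).
CH(CONH2): amide, 1 C=O (running total 2).
CH(COBr): acyl halide, 1 C=O (running total 3).
CH(CONH2): amide, 1 C=O (running total 4).
CH2COOCH2: ester, 1 C=O (running total 5).
CH(NHCOCH3): amide, 1 C=O (running total 6).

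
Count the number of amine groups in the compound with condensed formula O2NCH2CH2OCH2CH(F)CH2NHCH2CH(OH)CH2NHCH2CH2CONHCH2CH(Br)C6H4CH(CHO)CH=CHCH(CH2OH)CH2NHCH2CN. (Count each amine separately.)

3

–NO2 on carbon → nitro group.
C–O–C with sp³ carbons on both sides and no adjacent C=O → ether.
halogen on an sp³ carbon → alkyl halide.
C–N–C with sp³ carbons and no adjacent C=O → amine (secondary).
–OH on an sp³ carbon → alcohol (secondary).
C–N–C with sp³ carbons and no adjacent C=O → amine (secondary).
–C(=O)–N– linkage → amide (the N is not an amine).
halogen on an sp³ carbon → alkyl halide.
para-disubstituted benzene ring → arene.
pendant –CHO: carbonyl C bonded to C and H → aldehyde.
C=C double bond → alkene.
pendant –CH2OH on an sp³ backbone C → alcohol.
C–N–C with sp³ carbons and no adjacent C=O → amine (secondary).
–C≡N: carbon triple-bonded to nitrogen → nitrile.
Amine appears at: CH2NHCH2, CH2NHCH2, CH2NHCH2 → 3.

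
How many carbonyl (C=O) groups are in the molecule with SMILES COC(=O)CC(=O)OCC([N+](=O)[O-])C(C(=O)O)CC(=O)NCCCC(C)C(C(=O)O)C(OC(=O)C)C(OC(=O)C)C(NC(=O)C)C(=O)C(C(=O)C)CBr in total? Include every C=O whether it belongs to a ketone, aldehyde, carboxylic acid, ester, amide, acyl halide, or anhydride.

10

CH3OOC: ester, 1 C=O (running total 1).
CH2COOCH2: ester, 1 C=O (running total 2).
CH(COOH): carboxylic acid, 1 C=O (running total 3).
CH2CONHCH2: amide, 1 C=O (running total 4).
CH(COOH): carboxylic acid, 1 C=O (running total 5).
CH(OCOCH3): ester, 1 C=O (running total 6).
CH(OCOCH3): ester, 1 C=O (running total 7).
CH(NHCOCH3): amide, 1 C=O (running total 8).
CO: ketone, 1 C=O (running total 9).
CH(COCH3): ketone, 1 C=O (running total 10).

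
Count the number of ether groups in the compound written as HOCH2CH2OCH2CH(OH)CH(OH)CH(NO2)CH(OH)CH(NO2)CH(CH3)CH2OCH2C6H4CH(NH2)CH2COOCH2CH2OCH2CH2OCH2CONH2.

Reading the structure from left to right:
  HOCH2: HO– on an sp³ carbon → alcohol.
  CH2OCH2: C–O–C with sp³ carbons on both sides and no adjacent C=O → ether.
  CH(OH): –OH on an sp³ carbon → alcohol (secondary).
  CH(OH): –OH on an sp³ carbon → alcohol (secondary).
  CH(NO2): –NO2 on an sp³ carbon → nitro (the N=O is not a carbonyl).
  CH(OH): –OH on an sp³ carbon → alcohol (secondary).
  CH(NO2): –NO2 on an sp³ carbon → nitro (the N=O is not a carbonyl).
  CH2OCH2: C–O–C with sp³ carbons on both sides and no adjacent C=O → ether.
  C6H4: para-disubstituted benzene ring → arene.
  CH(NH2): –NH2 on an sp³ carbon with no adjacent C=O → amine.
  CH2COOCH2: –C(=O)–O–C with C on the carbonyl side → ester.
  CH2OCH2: C–O–C with sp³ carbons on both sides and no adjacent C=O → ether.
  CH2OCH2: C–O–C with sp³ carbons on both sides and no adjacent C=O → ether.
  CONH2: –C(=O)NH2: carbonyl C bonded to C and to N → amide (the N is not a separate amine).
Ether appears at: CH2OCH2, CH2OCH2, CH2OCH2, CH2OCH2 → 4.

4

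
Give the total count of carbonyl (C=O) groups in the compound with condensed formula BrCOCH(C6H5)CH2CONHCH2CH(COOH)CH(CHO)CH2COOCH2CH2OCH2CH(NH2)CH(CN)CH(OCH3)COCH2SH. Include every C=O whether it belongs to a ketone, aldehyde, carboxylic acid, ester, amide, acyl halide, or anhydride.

6

BrCO: acyl halide, 1 C=O (running total 1).
CH2CONHCH2: amide, 1 C=O (running total 2).
CH(COOH): carboxylic acid, 1 C=O (running total 3).
CH(CHO): aldehyde, 1 C=O (running total 4).
CH2COOCH2: ester, 1 C=O (running total 5).
CO: ketone, 1 C=O (running total 6).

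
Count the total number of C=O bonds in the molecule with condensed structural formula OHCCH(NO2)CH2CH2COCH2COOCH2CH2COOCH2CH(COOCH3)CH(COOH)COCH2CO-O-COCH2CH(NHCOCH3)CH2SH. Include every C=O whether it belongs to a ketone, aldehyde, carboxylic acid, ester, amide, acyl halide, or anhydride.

OHC: aldehyde, 1 C=O (running total 1).
CO: ketone, 1 C=O (running total 2).
CH2COOCH2: ester, 1 C=O (running total 3).
CH2COOCH2: ester, 1 C=O (running total 4).
CH(COOCH3): ester, 1 C=O (running total 5).
CH(COOH): carboxylic acid, 1 C=O (running total 6).
CO: ketone, 1 C=O (running total 7).
CH2CO-O-COCH2: anhydride, 2 C=O (running total 9).
CH(NHCOCH3): amide, 1 C=O (running total 10).

10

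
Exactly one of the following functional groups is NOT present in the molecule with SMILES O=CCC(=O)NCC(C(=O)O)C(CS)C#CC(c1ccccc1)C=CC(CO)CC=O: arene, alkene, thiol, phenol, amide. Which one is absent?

thiol: present (CH(CH2SH) — pendant –CH2SH → thiol).
amide: present (CH2CONHCH2 — –C(=O)–N– linkage → amide (the N is not an amine)).
arene: present (CH(C6H5) — pendant –C6H5: benzene ring → arene).
alkene: present (CH=CH — C=C double bond → alkene).
phenol: absent. In CH(CH2OH), the –OH is on an sp³ carbon, not on an aromatic ring, so it is an alcohol.

phenol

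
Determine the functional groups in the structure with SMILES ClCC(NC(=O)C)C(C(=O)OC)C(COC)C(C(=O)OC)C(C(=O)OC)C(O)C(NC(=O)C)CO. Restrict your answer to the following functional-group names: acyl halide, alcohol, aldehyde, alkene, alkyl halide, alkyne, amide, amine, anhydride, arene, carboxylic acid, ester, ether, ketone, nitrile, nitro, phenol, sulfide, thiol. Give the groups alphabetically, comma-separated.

alcohol, alkyl halide, amide, ester, ether

Working along the chain:
  ClCH2: halogen on an sp³ carbon → alkyl halide.
  CH(NHCOCH3): pendant –NHC(=O)CH3: N bonded to a carbonyl → amide (not amine).
  CH(COOCH3): pendant –COOCH3: carbonyl C bonded to C and –OCH3 → ester.
  CH(CH2OCH3): pendant –CH2OCH3: C–O–C linkage → ether.
  CH(COOCH3): pendant –COOCH3: carbonyl C bonded to C and –OCH3 → ester.
  CH(COOCH3): pendant –COOCH3: carbonyl C bonded to C and –OCH3 → ester.
  CH(OH): –OH on an sp³ carbon → alcohol (secondary).
  CH(NHCOCH3): pendant –NHC(=O)CH3: N bonded to a carbonyl → amide (not amine).
  CH2OH: –OH on an sp³ carbon → alcohol.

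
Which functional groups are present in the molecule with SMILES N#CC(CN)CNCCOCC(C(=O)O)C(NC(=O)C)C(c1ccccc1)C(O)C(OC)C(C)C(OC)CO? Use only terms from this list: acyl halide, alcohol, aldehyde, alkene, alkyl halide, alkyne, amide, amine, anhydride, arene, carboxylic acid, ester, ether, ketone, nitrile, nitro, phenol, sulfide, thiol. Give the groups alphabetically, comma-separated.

Working along the chain:
  N≡C: N≡C–: carbon triple-bonded to nitrogen → nitrile.
  CH(CH2NH2): pendant –CH2NH2: N on sp³ C, no adjacent C=O → amine.
  CH2NHCH2: C–N–C with sp³ carbons and no adjacent C=O → amine (secondary).
  CH2OCH2: C–O–C with sp³ carbons on both sides and no adjacent C=O → ether.
  CH(COOH): pendant –COOH: carbonyl C bonded to C and –OH → carboxylic acid.
  CH(NHCOCH3): pendant –NHC(=O)CH3: N bonded to a carbonyl → amide (not amine).
  CH(C6H5): pendant –C6H5: benzene ring → arene.
  CH(OH): –OH on an sp³ carbon → alcohol (secondary).
  CH(OCH3): pendant –OCH3: C–O–C with sp³ C, no adjacent C=O → ether.
  CH(OCH3): pendant –OCH3: C–O–C with sp³ C, no adjacent C=O → ether.
  CH2OH: –OH on an sp³ carbon → alcohol.

alcohol, amide, amine, arene, carboxylic acid, ether, nitrile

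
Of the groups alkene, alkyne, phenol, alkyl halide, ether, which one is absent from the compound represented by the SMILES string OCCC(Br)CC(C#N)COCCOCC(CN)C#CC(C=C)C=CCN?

phenol

alkene: present (CH(CH=CH2) — pendant –CH=CH2: C=C double bond → alkene).
ether: present (CH2OCH2 — C–O–C with sp³ carbons on both sides and no adjacent C=O → ether).
alkyne: present (C≡C — C≡C triple bond → alkyne).
alkyl halide: present (CH(Br) — halogen on an sp³ carbon → alkyl halide).
phenol: absent. In HOCH2, the –OH is on an sp³ carbon, not on an aromatic ring, so it is an alcohol.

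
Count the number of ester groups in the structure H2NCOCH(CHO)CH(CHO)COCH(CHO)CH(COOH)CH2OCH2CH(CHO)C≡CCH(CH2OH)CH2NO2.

Working along the chain:
  H2NCO: –C(=O)NH2: carbonyl C bonded to C and to N → amide (the N is not a separate amine).
  CH(CHO): pendant –CHO: carbonyl C bonded to C and H → aldehyde.
  CH(CHO): pendant –CHO: carbonyl C bonded to C and H → aldehyde.
  CO: –C(=O)– with carbon on both sides → ketone.
  CH(CHO): pendant –CHO: carbonyl C bonded to C and H → aldehyde.
  CH(COOH): pendant –COOH: carbonyl C bonded to C and –OH → carboxylic acid.
  CH2OCH2: C–O–C with sp³ carbons on both sides and no adjacent C=O → ether.
  CH(CHO): pendant –CHO: carbonyl C bonded to C and H → aldehyde.
  C≡C: C≡C triple bond → alkyne.
  CH(CH2OH): pendant –CH2OH on an sp³ backbone C → alcohol.
  CH2NO2: –NO2 on carbon → nitro group.
No segment is a ester: CO is ketone, not ester; CH(COOH) is carboxylic acid, not ester; CH2OCH2 is ether, not ester. → 0.

0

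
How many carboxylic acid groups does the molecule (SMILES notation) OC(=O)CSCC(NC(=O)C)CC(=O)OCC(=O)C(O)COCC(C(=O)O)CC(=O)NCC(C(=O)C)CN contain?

–COOH: carbonyl C bonded to –OH and C → carboxylic acid (the –OH is not a separate alcohol).
C–S–C linkage → sulfide (thioether).
pendant –NHC(=O)CH3: N bonded to a carbonyl → amide (not amine).
–C(=O)–O–C with C on the carbonyl side → ester.
–C(=O)– with carbon on both sides → ketone.
–OH on an sp³ carbon → alcohol (secondary).
C–O–C with sp³ carbons on both sides and no adjacent C=O → ether.
pendant –COOH: carbonyl C bonded to C and –OH → carboxylic acid.
–C(=O)–N– linkage → amide (the N is not an amine).
pendant –COCH3: carbonyl C bonded to two carbons → ketone.
–NH2 on an sp³ carbon with no adjacent C=O → amine.
Carboxylic acid appears at: HOOC, CH(COOH) → 2.

2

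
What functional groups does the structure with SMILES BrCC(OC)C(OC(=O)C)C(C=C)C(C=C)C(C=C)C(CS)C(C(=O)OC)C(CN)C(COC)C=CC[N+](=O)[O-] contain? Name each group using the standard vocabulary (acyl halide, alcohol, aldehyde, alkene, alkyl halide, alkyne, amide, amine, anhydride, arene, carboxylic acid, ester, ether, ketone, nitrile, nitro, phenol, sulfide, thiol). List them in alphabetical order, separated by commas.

alkene, alkyl halide, amine, ester, ether, nitro, thiol

Taking each segment in turn:
  BrCH2: halogen on an sp³ carbon → alkyl halide.
  CH(OCH3): pendant –OCH3: C–O–C with sp³ C, no adjacent C=O → ether.
  CH(OCOCH3): pendant –OC(=O)CH3: an acyloxy group → ester.
  CH(CH=CH2): pendant –CH=CH2: C=C double bond → alkene.
  CH(CH=CH2): pendant –CH=CH2: C=C double bond → alkene.
  CH(CH=CH2): pendant –CH=CH2: C=C double bond → alkene.
  CH(CH2SH): pendant –CH2SH → thiol.
  CH(COOCH3): pendant –COOCH3: carbonyl C bonded to C and –OCH3 → ester.
  CH(CH2NH2): pendant –CH2NH2: N on sp³ C, no adjacent C=O → amine.
  CH(CH2OCH3): pendant –CH2OCH3: C–O–C linkage → ether.
  CH=CH: C=C double bond → alkene.
  CH2NO2: –NO2 on carbon → nitro group.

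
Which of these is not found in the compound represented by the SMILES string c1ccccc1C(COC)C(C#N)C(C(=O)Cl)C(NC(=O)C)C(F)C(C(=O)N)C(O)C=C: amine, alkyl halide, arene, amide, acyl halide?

alkyl halide: present (CH(F) — halogen on an sp³ carbon → alkyl halide).
amide: present (CH(NHCOCH3) — pendant –NHC(=O)CH3: N bonded to a carbonyl → amide (not amine)).
acyl halide: present (CH(COCl) — pendant –C(=O)X: carbonyl C bonded to C and halogen → acyl halide).
arene: present (C6H5 — C6H5– phenyl ring → arene).
amine: absent. In each of CH(NHCOCH3) and CH(CONH2), the nitrogen is bonded directly to a carbonyl carbon, making it part of an amide, not a free amine.

amine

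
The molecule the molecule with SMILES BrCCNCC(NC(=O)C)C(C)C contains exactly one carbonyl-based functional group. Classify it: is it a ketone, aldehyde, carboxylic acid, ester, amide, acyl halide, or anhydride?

The carbonyl is in the CH(NHCOCH3) segment: pendant –NHC(=O)CH3: N bonded to a carbonyl → amide (not amine).

amide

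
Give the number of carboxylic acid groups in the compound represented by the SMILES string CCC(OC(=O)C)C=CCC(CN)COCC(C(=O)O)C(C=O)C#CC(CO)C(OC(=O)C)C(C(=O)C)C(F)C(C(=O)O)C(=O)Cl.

2

Working along the chain:
  CH(OCOCH3): pendant –OC(=O)CH3: an acyloxy group → ester.
  CH=CH: C=C double bond → alkene.
  CH(CH2NH2): pendant –CH2NH2: N on sp³ C, no adjacent C=O → amine.
  CH2OCH2: C–O–C with sp³ carbons on both sides and no adjacent C=O → ether.
  CH(COOH): pendant –COOH: carbonyl C bonded to C and –OH → carboxylic acid.
  CH(CHO): pendant –CHO: carbonyl C bonded to C and H → aldehyde.
  C≡C: C≡C triple bond → alkyne.
  CH(CH2OH): pendant –CH2OH on an sp³ backbone C → alcohol.
  CH(OCOCH3): pendant –OC(=O)CH3: an acyloxy group → ester.
  CH(COCH3): pendant –COCH3: carbonyl C bonded to two carbons → ketone.
  CH(F): halogen on an sp³ carbon → alkyl halide.
  CH(COOH): pendant –COOH: carbonyl C bonded to C and –OH → carboxylic acid.
  COCl: –C(=O)Cl: carbonyl C bonded to C and to a halogen → acyl halide (not alkyl halide).
Carboxylic acid appears at: CH(COOH), CH(COOH) → 2.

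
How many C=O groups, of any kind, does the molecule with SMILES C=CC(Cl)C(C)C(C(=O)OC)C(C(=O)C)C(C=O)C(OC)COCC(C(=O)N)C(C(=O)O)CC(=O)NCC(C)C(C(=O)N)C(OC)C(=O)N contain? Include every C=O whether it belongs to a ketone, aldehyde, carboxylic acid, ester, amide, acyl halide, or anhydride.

8

CH(COOCH3): ester, 1 C=O (running total 1).
CH(COCH3): ketone, 1 C=O (running total 2).
CH(CHO): aldehyde, 1 C=O (running total 3).
CH(CONH2): amide, 1 C=O (running total 4).
CH(COOH): carboxylic acid, 1 C=O (running total 5).
CH2CONHCH2: amide, 1 C=O (running total 6).
CH(CONH2): amide, 1 C=O (running total 7).
CONH2: amide, 1 C=O (running total 8).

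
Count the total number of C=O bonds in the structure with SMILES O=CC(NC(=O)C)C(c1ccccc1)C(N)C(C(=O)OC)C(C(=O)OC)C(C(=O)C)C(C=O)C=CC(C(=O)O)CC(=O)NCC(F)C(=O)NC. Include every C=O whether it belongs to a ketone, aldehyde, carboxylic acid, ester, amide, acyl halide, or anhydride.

OHC: aldehyde, 1 C=O (running total 1).
CH(NHCOCH3): amide, 1 C=O (running total 2).
CH(COOCH3): ester, 1 C=O (running total 3).
CH(COOCH3): ester, 1 C=O (running total 4).
CH(COCH3): ketone, 1 C=O (running total 5).
CH(CHO): aldehyde, 1 C=O (running total 6).
CH(COOH): carboxylic acid, 1 C=O (running total 7).
CH2CONHCH2: amide, 1 C=O (running total 8).
CONHCH3: amide, 1 C=O (running total 9).

9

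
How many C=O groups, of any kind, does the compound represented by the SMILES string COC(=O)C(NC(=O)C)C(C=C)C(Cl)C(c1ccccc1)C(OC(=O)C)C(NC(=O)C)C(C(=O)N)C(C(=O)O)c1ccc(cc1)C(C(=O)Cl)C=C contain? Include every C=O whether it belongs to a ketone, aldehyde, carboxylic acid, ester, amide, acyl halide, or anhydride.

7

CH3OOC: ester, 1 C=O (running total 1).
CH(NHCOCH3): amide, 1 C=O (running total 2).
CH(OCOCH3): ester, 1 C=O (running total 3).
CH(NHCOCH3): amide, 1 C=O (running total 4).
CH(CONH2): amide, 1 C=O (running total 5).
CH(COOH): carboxylic acid, 1 C=O (running total 6).
CH(COCl): acyl halide, 1 C=O (running total 7).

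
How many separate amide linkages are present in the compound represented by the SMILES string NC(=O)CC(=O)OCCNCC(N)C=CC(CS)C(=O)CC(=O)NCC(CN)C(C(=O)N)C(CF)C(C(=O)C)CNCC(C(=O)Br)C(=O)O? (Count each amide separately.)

Reading the structure from left to right:
  H2NCO: –C(=O)NH2: carbonyl C bonded to C and to N → amide (the N is not a separate amine).
  CH2COOCH2: –C(=O)–O–C with C on the carbonyl side → ester.
  CH2NHCH2: C–N–C with sp³ carbons and no adjacent C=O → amine (secondary).
  CH(NH2): –NH2 on an sp³ carbon with no adjacent C=O → amine.
  CH=CH: C=C double bond → alkene.
  CH(CH2SH): pendant –CH2SH → thiol.
  CO: –C(=O)– with carbon on both sides → ketone.
  CH2CONHCH2: –C(=O)–N– linkage → amide (the N is not an amine).
  CH(CH2NH2): pendant –CH2NH2: N on sp³ C, no adjacent C=O → amine.
  CH(CONH2): pendant –CONH2: carbonyl C bonded to C and N → amide.
  CH(CH2F): pendant –CH2X: halogen on sp³ carbon → alkyl halide.
  CH(COCH3): pendant –COCH3: carbonyl C bonded to two carbons → ketone.
  CH2NHCH2: C–N–C with sp³ carbons and no adjacent C=O → amine (secondary).
  CH(COBr): pendant –C(=O)X: carbonyl C bonded to C and halogen → acyl halide.
  COOH: –COOH: carbonyl C bonded to –OH and C → carboxylic acid (the –OH is not a separate alcohol).
Amide appears at: H2NCO, CH2CONHCH2, CH(CONH2) → 3.

3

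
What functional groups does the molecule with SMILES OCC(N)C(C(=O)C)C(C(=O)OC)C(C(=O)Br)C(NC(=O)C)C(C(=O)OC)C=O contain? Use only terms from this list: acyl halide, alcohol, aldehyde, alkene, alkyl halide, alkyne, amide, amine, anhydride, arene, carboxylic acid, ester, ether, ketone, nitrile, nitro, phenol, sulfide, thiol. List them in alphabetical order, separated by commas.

Taking each segment in turn:
  HOCH2: HO– on an sp³ carbon → alcohol.
  CH(NH2): –NH2 on an sp³ carbon with no adjacent C=O → amine.
  CH(COCH3): pendant –COCH3: carbonyl C bonded to two carbons → ketone.
  CH(COOCH3): pendant –COOCH3: carbonyl C bonded to C and –OCH3 → ester.
  CH(COBr): pendant –C(=O)X: carbonyl C bonded to C and halogen → acyl halide.
  CH(NHCOCH3): pendant –NHC(=O)CH3: N bonded to a carbonyl → amide (not amine).
  CH(COOCH3): pendant –COOCH3: carbonyl C bonded to C and –OCH3 → ester.
  CHO: terminal –CHO: carbonyl C bonded to H and C → aldehyde.

acyl halide, alcohol, aldehyde, amide, amine, ester, ketone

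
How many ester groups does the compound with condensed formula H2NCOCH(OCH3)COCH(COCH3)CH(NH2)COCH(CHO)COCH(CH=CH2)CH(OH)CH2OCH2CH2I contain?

–C(=O)NH2: carbonyl C bonded to C and to N → amide (the N is not a separate amine).
pendant –OCH3: C–O–C with sp³ C, no adjacent C=O → ether.
–C(=O)– with carbon on both sides → ketone.
pendant –COCH3: carbonyl C bonded to two carbons → ketone.
–NH2 on an sp³ carbon with no adjacent C=O → amine.
–C(=O)– with carbon on both sides → ketone.
pendant –CHO: carbonyl C bonded to C and H → aldehyde.
–C(=O)– with carbon on both sides → ketone.
pendant –CH=CH2: C=C double bond → alkene.
–OH on an sp³ carbon → alcohol (secondary).
C–O–C with sp³ carbons on both sides and no adjacent C=O → ether.
halogen on an sp³ carbon → alkyl halide.
No segment is a ester: CH(OCH3) is ether, not ester; CO is ketone, not ester; CH(COCH3) is ketone, not ester. → 0.

0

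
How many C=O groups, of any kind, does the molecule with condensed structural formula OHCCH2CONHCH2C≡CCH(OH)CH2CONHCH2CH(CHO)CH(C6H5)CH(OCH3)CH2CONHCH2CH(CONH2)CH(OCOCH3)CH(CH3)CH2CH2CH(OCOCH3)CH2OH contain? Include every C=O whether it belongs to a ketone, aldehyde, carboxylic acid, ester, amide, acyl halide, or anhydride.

OHC: aldehyde, 1 C=O (running total 1).
CH2CONHCH2: amide, 1 C=O (running total 2).
CH2CONHCH2: amide, 1 C=O (running total 3).
CH(CHO): aldehyde, 1 C=O (running total 4).
CH2CONHCH2: amide, 1 C=O (running total 5).
CH(CONH2): amide, 1 C=O (running total 6).
CH(OCOCH3): ester, 1 C=O (running total 7).
CH(OCOCH3): ester, 1 C=O (running total 8).

8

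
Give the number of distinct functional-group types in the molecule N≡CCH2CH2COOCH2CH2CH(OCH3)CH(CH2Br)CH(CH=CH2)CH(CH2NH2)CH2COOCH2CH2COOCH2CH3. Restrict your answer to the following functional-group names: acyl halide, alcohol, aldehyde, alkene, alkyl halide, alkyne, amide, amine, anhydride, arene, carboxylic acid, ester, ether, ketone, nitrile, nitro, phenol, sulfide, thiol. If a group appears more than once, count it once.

Taking each segment in turn:
  N≡C: N≡C–: carbon triple-bonded to nitrogen → nitrile.
  CH2COOCH2: –C(=O)–O–C with C on the carbonyl side → ester.
  CH(OCH3): pendant –OCH3: C–O–C with sp³ C, no adjacent C=O → ether.
  CH(CH2Br): pendant –CH2X: halogen on sp³ carbon → alkyl halide.
  CH(CH=CH2): pendant –CH=CH2: C=C double bond → alkene.
  CH(CH2NH2): pendant –CH2NH2: N on sp³ C, no adjacent C=O → amine.
  CH2COOCH2: –C(=O)–O–C with C on the carbonyl side → ester.
  COOCH2CH3: –C(=O)OCH2CH3: carbonyl C bonded to C and to –OEt → ester.
Distinct types present: alkene, alkyl halide, amine, ester, ether, nitrile.

6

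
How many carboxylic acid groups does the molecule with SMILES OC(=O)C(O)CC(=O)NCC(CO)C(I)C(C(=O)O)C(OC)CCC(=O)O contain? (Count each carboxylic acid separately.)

–COOH: carbonyl C bonded to –OH and C → carboxylic acid (the –OH is not a separate alcohol).
–OH on an sp³ carbon → alcohol (secondary).
–C(=O)–N– linkage → amide (the N is not an amine).
pendant –CH2OH on an sp³ backbone C → alcohol.
halogen on an sp³ carbon → alkyl halide.
pendant –COOH: carbonyl C bonded to C and –OH → carboxylic acid.
pendant –OCH3: C–O–C with sp³ C, no adjacent C=O → ether.
–COOH: carbonyl C bonded to –OH and C → carboxylic acid (the –OH is not a separate alcohol).
Carboxylic acid appears at: HOOC, CH(COOH), COOH → 3.

3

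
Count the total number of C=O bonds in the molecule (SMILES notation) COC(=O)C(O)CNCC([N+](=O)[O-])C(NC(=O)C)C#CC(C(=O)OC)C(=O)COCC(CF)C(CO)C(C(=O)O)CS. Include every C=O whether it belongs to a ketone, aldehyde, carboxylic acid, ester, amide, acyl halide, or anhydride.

CH3OOC: ester, 1 C=O (running total 1).
CH(NHCOCH3): amide, 1 C=O (running total 2).
CH(COOCH3): ester, 1 C=O (running total 3).
CO: ketone, 1 C=O (running total 4).
CH(COOH): carboxylic acid, 1 C=O (running total 5).

5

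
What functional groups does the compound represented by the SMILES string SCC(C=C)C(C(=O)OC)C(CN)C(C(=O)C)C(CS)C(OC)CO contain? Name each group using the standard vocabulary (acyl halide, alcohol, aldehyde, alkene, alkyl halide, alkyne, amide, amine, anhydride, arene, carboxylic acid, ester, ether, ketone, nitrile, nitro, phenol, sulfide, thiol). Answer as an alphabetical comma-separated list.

–SH on an sp³ carbon → thiol.
pendant –CH=CH2: C=C double bond → alkene.
pendant –COOCH3: carbonyl C bonded to C and –OCH3 → ester.
pendant –CH2NH2: N on sp³ C, no adjacent C=O → amine.
pendant –COCH3: carbonyl C bonded to two carbons → ketone.
pendant –CH2SH → thiol.
pendant –OCH3: C–O–C with sp³ C, no adjacent C=O → ether.
–OH on an sp³ carbon → alcohol.

alcohol, alkene, amine, ester, ether, ketone, thiol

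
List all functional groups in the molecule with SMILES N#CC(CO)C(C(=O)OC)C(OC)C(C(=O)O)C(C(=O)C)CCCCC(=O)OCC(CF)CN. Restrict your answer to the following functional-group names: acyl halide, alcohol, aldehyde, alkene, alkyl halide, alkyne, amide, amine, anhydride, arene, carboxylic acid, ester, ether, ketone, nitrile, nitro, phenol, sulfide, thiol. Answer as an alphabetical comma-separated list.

alcohol, alkyl halide, amine, carboxylic acid, ester, ether, ketone, nitrile

Working along the chain:
  N≡C: N≡C–: carbon triple-bonded to nitrogen → nitrile.
  CH(CH2OH): pendant –CH2OH on an sp³ backbone C → alcohol.
  CH(COOCH3): pendant –COOCH3: carbonyl C bonded to C and –OCH3 → ester.
  CH(OCH3): pendant –OCH3: C–O–C with sp³ C, no adjacent C=O → ether.
  CH(COOH): pendant –COOH: carbonyl C bonded to C and –OH → carboxylic acid.
  CH(COCH3): pendant –COCH3: carbonyl C bonded to two carbons → ketone.
  CH2COOCH2: –C(=O)–O–C with C on the carbonyl side → ester.
  CH(CH2F): pendant –CH2X: halogen on sp³ carbon → alkyl halide.
  CH2NH2: –NH2 on an sp³ carbon with no adjacent C=O → amine.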